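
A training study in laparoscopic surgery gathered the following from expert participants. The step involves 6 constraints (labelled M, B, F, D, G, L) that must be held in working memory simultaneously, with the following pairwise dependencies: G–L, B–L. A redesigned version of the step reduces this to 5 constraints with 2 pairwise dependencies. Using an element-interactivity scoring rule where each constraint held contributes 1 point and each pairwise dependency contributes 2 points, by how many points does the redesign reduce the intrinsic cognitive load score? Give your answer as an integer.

1

Original: 6 × 1 + 2 × 2 = 6 + 4 = 10.
Redesigned: 5 × 1 + 2 × 2 = 5 + 4 = 9.
Reduction = 10 − 9 = 1.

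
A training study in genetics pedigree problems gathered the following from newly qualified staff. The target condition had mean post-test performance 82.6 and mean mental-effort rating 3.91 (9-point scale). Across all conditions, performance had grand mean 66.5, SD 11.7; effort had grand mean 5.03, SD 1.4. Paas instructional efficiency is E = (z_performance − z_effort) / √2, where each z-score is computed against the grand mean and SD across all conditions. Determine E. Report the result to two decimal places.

z_performance = (82.6 − 66.5) / 11.7 = 16.1000 / 11.7 = 1.3761.
z_effort = (3.91 − 5.03) / 1.4 = -1.1200 / 1.4 = -0.8000.
z_P − z_E = 1.3761 − (-0.8000) = 2.1761.
E = 2.1761 / √2 = 2.1761 / 1.41421 = 1.5387 ≈ 1.54.

1.54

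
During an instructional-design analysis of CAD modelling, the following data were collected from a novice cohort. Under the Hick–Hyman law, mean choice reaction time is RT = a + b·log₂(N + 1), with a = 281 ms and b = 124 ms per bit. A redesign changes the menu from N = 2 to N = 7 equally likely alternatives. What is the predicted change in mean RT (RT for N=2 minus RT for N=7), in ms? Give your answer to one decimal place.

RT(2) = 281 + 124·log₂(3) = 281 + 124·1.5850 = 477.5400 ms.
RT(7) = 281 + 124·log₂(8) = 281 + 124·3.0000 = 653.0000 ms.
Difference = 477.5400 − 653.0000 = -175.4600 ≈ -175.5 ms.

-175.5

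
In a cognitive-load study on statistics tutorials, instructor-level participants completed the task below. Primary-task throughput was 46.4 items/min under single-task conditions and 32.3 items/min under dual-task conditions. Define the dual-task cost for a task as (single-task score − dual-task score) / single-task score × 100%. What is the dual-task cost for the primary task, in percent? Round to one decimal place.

Cost = (46.4 − 32.3) / 46.4 × 100%
     = 14.1000 / 46.4 × 100% = 30.3879%.
≈ 30.4%.

30.4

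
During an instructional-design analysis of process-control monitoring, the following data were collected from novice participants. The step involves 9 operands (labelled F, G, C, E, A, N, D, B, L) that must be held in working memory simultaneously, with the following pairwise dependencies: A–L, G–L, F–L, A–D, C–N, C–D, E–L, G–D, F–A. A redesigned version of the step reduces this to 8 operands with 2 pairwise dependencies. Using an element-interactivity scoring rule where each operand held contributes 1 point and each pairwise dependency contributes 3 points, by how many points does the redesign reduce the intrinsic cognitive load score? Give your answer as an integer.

22

Original: 9 × 1 + 9 × 3 = 9 + 27 = 36.
Redesigned: 8 × 1 + 2 × 3 = 8 + 6 = 14.
Reduction = 36 − 14 = 22.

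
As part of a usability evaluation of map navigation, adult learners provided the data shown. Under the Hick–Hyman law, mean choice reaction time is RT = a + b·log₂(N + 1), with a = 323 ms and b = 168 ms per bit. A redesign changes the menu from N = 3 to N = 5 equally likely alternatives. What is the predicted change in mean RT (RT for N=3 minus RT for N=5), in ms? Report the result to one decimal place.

RT(3) = 323 + 168·log₂(4) = 323 + 168·2.0000 = 659.0000 ms.
RT(5) = 323 + 168·log₂(6) = 323 + 168·2.5850 = 757.2800 ms.
Difference = 659.0000 − 757.2800 = -98.2800 ≈ -98.3 ms.

-98.3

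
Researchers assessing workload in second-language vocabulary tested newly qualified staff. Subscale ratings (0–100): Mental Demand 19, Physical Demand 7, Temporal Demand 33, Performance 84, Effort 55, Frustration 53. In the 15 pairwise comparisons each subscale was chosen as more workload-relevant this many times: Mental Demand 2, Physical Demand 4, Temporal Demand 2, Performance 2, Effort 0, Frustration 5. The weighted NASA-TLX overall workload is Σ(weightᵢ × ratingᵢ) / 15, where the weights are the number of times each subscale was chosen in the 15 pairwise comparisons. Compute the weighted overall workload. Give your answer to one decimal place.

37.7

The tallies are the weights (they sum to 15).
Weighted sum = 2·19 + 4·7 + 2·33 + 2·84 + 0·55 + 5·53
            = 38 + 28 + 66 + 168 + 0 + 265 = 565.
Overall workload = 565 / 15 = 37.6667 ≈ 37.7.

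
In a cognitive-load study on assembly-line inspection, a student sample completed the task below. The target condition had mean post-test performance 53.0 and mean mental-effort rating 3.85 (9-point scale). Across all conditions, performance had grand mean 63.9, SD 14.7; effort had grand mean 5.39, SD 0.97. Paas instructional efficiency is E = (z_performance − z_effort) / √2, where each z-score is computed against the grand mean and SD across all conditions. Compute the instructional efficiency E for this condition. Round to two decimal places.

z_performance = (53.0 − 63.9) / 14.7 = -10.9000 / 14.7 = -0.7415.
z_effort = (3.85 − 5.39) / 0.97 = -1.5400 / 0.97 = -1.5876.
z_P − z_E = -0.7415 − (-1.5876) = 0.8461.
E = 0.8461 / √2 = 0.8461 / 1.41421 = 0.5983 ≈ 0.60.

0.60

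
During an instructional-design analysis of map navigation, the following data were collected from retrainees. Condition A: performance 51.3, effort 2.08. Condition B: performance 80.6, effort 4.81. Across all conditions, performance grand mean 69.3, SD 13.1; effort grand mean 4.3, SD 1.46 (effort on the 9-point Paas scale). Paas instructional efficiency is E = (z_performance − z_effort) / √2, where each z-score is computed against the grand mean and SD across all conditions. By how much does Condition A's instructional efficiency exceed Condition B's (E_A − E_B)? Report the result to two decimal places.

-0.26

Condition A: z_P = (51.3 − 69.3)/13.1 = -1.3740; z_E = (2.08 − 4.3)/1.46 = -1.5205; E_A = (-1.3740 − (-1.5205))/√2 = 0.1036.
Condition B: z_P = (80.6 − 69.3)/13.1 = 0.8626; z_E = (4.81 − 4.3)/1.46 = 0.3493; E_B = (0.8626 − 0.3493)/√2 = 0.3630.
E_A − E_B = 0.1036 − 0.3630 = -0.2594 ≈ -0.26.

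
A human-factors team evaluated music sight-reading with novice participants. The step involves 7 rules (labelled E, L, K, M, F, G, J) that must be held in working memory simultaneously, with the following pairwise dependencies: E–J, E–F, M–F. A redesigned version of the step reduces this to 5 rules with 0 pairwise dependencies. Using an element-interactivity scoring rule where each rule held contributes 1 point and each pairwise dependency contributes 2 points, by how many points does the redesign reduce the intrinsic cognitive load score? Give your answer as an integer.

8

Original: 7 × 1 + 3 × 2 = 7 + 6 = 13.
Redesigned: 5 × 1 + 0 × 2 = 5 + 0 = 5.
Reduction = 13 − 5 = 8.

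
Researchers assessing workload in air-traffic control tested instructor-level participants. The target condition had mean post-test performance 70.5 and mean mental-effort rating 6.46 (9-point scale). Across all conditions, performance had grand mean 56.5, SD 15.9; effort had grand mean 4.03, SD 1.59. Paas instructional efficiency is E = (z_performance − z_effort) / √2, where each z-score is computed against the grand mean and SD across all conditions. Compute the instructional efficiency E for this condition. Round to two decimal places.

-0.46

z_performance = (70.5 − 56.5) / 15.9 = 14.0000 / 15.9 = 0.8805.
z_effort = (6.46 − 4.03) / 1.59 = 2.4300 / 1.59 = 1.5283.
z_P − z_E = 0.8805 − 1.5283 = -0.6478.
E = -0.6478 / √2 = -0.6478 / 1.41421 = -0.4581 ≈ -0.46.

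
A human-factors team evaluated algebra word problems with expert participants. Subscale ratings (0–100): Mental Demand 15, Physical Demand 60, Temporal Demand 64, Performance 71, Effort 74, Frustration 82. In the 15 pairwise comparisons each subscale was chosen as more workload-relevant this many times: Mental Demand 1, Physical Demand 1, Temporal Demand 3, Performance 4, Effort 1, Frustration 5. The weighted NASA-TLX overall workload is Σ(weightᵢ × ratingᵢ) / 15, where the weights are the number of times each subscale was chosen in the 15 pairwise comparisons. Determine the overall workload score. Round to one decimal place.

69.0

The tallies are the weights (they sum to 15).
Weighted sum = 1·15 + 1·60 + 3·64 + 4·71 + 1·74 + 5·82
            = 15 + 60 + 192 + 284 + 74 + 410 = 1035.
Overall workload = 1035 / 15 = 69.0000 ≈ 69.0.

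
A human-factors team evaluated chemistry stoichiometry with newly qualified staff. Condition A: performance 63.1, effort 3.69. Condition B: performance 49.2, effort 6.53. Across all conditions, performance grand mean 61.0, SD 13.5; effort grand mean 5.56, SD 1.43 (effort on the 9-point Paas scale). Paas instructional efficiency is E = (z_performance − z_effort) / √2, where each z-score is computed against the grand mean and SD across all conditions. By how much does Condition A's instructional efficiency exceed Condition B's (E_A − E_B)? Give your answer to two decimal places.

2.13

Condition A: z_P = (63.1 − 61.0)/13.5 = 0.1556; z_E = (3.69 − 5.56)/1.43 = -1.3077; E_A = (0.1556 − (-1.3077))/√2 = 1.0347.
Condition B: z_P = (49.2 − 61.0)/13.5 = -0.8741; z_E = (6.53 − 5.56)/1.43 = 0.6783; E_B = (-0.8741 − 0.6783)/√2 = -1.0977.
E_A − E_B = 1.0347 − (-1.0977) = 2.1324 ≈ 2.13.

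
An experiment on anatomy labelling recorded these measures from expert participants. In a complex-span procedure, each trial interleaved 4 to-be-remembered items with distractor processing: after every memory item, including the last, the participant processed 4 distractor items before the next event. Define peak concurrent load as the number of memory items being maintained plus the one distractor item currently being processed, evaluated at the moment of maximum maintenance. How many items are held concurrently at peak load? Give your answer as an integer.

5

Maintenance is greatest during the distractor(s) after memory item 4: all 4 memory items are being held.
One distractor item is concurrently being processed.
Peak concurrent load = 4 + 1 = 5 items.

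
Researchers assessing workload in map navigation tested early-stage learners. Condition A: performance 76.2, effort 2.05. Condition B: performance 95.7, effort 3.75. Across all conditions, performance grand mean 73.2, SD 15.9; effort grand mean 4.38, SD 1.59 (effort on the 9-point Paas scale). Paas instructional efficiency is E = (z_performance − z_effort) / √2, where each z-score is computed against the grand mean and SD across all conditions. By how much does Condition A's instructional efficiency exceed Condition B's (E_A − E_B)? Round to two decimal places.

-0.11

Condition A: z_P = (76.2 − 73.2)/15.9 = 0.1887; z_E = (2.05 − 4.38)/1.59 = -1.4654; E_A = (0.1887 − (-1.4654))/√2 = 1.1696.
Condition B: z_P = (95.7 − 73.2)/15.9 = 1.4151; z_E = (3.75 − 4.38)/1.59 = -0.3962; E_B = (1.4151 − (-0.3962))/√2 = 1.2808.
E_A − E_B = 1.1696 − 1.2808 = -0.1112 ≈ -0.11.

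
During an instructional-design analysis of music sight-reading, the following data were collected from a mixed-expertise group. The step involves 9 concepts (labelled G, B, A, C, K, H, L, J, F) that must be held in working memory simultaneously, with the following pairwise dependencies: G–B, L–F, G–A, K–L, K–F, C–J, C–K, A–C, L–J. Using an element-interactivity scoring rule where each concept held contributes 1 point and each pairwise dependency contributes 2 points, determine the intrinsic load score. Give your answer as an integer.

Count of concepts held simultaneously: 9.
Count of pairwise dependencies listed: 9.
Element contribution: 9 × 1 = 9.
Interaction contribution: 9 × 2 = 18.
Intrinsic load = 9 + 18 = 27.

27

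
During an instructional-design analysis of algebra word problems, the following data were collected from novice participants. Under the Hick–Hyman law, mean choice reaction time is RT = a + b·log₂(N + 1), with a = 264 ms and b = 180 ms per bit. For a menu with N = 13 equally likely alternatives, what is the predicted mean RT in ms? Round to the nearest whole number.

log₂(13 + 1) = log₂(14) = 3.8074.
RT = 264 + 180 × 3.8074 = 264 + 685.3320 = 949.3320 ms.
≈ 949 ms.

949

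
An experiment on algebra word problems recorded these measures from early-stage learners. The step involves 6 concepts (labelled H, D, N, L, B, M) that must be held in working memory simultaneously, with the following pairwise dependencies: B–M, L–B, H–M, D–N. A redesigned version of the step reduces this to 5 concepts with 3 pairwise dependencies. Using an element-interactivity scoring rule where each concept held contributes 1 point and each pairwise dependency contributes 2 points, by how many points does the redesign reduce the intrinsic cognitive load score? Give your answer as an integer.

3

Original: 6 × 1 + 4 × 2 = 6 + 8 = 14.
Redesigned: 5 × 1 + 3 × 2 = 5 + 6 = 11.
Reduction = 14 − 11 = 3.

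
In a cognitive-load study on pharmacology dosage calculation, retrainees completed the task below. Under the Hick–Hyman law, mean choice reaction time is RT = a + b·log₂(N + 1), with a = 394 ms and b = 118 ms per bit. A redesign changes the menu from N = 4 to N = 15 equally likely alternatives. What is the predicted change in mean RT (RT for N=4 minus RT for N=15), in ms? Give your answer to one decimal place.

RT(4) = 394 + 118·log₂(5) = 394 + 118·2.3219 = 667.9842 ms.
RT(15) = 394 + 118·log₂(16) = 394 + 118·4.0000 = 866.0000 ms.
Difference = 667.9842 − 866.0000 = -198.0158 ≈ -198.0 ms.

-198.0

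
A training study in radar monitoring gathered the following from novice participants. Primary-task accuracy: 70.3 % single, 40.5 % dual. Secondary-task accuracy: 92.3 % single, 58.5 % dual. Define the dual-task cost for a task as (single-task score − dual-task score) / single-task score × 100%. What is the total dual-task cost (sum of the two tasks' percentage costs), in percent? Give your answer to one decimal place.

79.0

Primary cost = (70.3 − 40.5) / 70.3 × 100% = 42.3898%.
Secondary cost = (92.3 − 58.5) / 92.3 × 100% = 36.6197%.
Total = 42.3898% + 36.6197% = 79.0095% ≈ 79.0%.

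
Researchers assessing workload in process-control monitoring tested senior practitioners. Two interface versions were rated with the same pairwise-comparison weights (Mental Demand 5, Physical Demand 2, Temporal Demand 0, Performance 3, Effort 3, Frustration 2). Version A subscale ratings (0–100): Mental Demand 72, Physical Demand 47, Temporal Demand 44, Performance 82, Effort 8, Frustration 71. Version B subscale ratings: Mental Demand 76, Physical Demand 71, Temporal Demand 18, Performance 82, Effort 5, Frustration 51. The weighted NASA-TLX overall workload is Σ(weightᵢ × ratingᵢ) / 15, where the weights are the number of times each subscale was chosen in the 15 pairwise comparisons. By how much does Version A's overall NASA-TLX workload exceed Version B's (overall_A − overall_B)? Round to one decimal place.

Version A weighted sum = 5·72 + 2·47 + 0·44 + 3·82 + 3·8 + 2·71 = 360 + 94 + 0 + 246 + 24 + 142 = 866; overall_A = 866/15 = 57.7333.
Version B weighted sum = 5·76 + 2·71 + 0·18 + 3·82 + 3·5 + 2·51 = 380 + 142 + 0 + 246 + 15 + 102 = 885; overall_B = 885/15 = 59.0000.
Difference = 57.7333 − 59.0000 = -1.2667 ≈ -1.3.

-1.3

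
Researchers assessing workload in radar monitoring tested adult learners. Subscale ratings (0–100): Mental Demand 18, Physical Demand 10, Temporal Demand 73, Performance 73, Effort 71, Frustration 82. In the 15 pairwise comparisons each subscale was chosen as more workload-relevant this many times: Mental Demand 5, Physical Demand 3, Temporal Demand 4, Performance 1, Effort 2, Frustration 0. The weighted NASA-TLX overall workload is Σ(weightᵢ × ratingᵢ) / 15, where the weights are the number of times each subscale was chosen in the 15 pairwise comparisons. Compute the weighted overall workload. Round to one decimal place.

The tallies are the weights (they sum to 15).
Weighted sum = 5·18 + 3·10 + 4·73 + 1·73 + 2·71 + 0·82
            = 90 + 30 + 292 + 73 + 142 + 0 = 627.
Overall workload = 627 / 15 = 41.8000 ≈ 41.8.

41.8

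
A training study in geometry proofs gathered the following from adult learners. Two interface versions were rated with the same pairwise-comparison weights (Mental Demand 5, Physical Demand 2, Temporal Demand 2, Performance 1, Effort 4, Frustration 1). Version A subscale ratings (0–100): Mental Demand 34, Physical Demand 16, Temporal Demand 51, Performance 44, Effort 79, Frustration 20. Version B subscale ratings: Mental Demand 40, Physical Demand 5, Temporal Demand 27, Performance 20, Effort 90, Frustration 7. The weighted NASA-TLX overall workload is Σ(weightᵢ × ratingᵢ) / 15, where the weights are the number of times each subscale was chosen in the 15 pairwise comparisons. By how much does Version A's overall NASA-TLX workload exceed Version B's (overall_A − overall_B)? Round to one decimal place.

2.2

Version A weighted sum = 5·34 + 2·16 + 2·51 + 1·44 + 4·79 + 1·20 = 170 + 32 + 102 + 44 + 316 + 20 = 684; overall_A = 684/15 = 45.6000.
Version B weighted sum = 5·40 + 2·5 + 2·27 + 1·20 + 4·90 + 1·7 = 200 + 10 + 54 + 20 + 360 + 7 = 651; overall_B = 651/15 = 43.4000.
Difference = 45.6000 − 43.4000 = 2.2000 ≈ 2.2.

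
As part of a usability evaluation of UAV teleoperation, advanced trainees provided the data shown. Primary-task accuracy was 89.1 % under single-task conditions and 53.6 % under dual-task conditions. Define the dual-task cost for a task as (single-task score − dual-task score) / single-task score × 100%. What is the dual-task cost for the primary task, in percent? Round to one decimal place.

39.8

Cost = (89.1 − 53.6) / 89.1 × 100%
     = 35.5000 / 89.1 × 100% = 39.8429%.
≈ 39.8%.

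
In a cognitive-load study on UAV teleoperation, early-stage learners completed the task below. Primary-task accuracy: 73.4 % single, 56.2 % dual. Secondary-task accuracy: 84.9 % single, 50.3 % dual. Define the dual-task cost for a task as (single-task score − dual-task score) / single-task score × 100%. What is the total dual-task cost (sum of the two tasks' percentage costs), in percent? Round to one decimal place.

Primary cost = (73.4 − 56.2) / 73.4 × 100% = 23.4332%.
Secondary cost = (84.9 − 50.3) / 84.9 × 100% = 40.7538%.
Total = 23.4332% + 40.7538% = 64.1870% ≈ 64.2%.

64.2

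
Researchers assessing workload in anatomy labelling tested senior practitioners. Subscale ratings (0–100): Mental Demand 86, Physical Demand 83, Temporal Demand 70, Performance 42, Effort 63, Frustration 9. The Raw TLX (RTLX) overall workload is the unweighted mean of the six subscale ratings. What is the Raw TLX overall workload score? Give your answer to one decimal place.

58.8

Sum of ratings = 86 + 83 + 70 + 42 + 63 + 9 = 353.
RTLX = 353 / 6 = 58.8333 ≈ 58.8.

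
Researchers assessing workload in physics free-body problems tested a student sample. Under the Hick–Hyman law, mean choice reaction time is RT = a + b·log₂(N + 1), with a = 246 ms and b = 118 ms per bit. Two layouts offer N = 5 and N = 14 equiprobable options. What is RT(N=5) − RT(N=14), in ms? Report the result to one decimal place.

-156.0

RT(5) = 246 + 118·log₂(6) = 246 + 118·2.5850 = 551.0300 ms.
RT(14) = 246 + 118·log₂(15) = 246 + 118·3.9069 = 707.0142 ms.
Difference = 551.0300 − 707.0142 = -155.9842 ≈ -156.0 ms.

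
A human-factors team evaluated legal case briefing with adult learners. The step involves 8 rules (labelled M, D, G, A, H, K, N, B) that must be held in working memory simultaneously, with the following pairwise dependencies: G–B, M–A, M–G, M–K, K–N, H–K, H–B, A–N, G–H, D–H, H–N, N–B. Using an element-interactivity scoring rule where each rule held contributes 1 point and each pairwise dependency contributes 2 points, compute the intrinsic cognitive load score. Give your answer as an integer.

Count of rules held simultaneously: 8.
Count of pairwise dependencies listed: 12.
Element contribution: 8 × 1 = 8.
Interaction contribution: 12 × 2 = 24.
Intrinsic load = 8 + 24 = 32.

32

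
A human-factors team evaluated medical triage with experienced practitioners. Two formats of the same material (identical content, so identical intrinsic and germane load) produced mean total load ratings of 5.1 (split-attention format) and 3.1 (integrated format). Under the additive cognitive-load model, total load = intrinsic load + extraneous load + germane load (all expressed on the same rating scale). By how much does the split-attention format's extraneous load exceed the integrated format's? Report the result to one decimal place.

Intrinsic and germane load are equal across formats, so the difference in total load equals the difference in extraneous load.
Extraneous-load difference = 5.1 − 3.1 = 2.0.

2.0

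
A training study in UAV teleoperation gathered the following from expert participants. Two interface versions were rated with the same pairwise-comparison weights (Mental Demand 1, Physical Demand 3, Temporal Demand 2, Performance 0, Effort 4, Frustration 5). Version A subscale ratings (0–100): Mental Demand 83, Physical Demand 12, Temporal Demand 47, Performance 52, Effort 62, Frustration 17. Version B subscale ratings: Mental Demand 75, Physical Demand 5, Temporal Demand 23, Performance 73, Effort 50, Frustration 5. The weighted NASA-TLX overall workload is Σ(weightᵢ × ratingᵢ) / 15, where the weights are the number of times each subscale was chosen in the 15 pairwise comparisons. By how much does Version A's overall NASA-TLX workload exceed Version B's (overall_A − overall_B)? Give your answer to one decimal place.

12.3

Version A weighted sum = 1·83 + 3·12 + 2·47 + 0·52 + 4·62 + 5·17 = 83 + 36 + 94 + 0 + 248 + 85 = 546; overall_A = 546/15 = 36.4000.
Version B weighted sum = 1·75 + 3·5 + 2·23 + 0·73 + 4·50 + 5·5 = 75 + 15 + 46 + 0 + 200 + 25 = 361; overall_B = 361/15 = 24.0667.
Difference = 36.4000 − 24.0667 = 12.3333 ≈ 12.3.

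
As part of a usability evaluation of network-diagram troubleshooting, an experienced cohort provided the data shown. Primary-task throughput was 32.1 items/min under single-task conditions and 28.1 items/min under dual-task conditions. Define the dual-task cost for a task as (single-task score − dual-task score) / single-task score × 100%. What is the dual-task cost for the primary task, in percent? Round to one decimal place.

12.5

Cost = (32.1 − 28.1) / 32.1 × 100%
     = 4.0000 / 32.1 × 100% = 12.4611%.
≈ 12.5%.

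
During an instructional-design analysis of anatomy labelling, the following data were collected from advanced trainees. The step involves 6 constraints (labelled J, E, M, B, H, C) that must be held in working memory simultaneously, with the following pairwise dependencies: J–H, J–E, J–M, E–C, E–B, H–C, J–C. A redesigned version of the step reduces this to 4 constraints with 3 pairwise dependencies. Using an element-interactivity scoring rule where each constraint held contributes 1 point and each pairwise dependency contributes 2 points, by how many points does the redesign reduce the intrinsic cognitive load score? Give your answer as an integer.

Original: 6 × 1 + 7 × 2 = 6 + 14 = 20.
Redesigned: 4 × 1 + 3 × 2 = 4 + 6 = 10.
Reduction = 20 − 10 = 10.

10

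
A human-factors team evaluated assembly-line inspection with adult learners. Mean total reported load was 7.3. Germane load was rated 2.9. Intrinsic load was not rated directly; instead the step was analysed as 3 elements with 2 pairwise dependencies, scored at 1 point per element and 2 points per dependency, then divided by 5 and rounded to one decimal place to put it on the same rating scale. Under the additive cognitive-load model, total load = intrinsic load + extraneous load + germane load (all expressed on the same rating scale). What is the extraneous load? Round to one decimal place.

3.0

Intrinsic (element-interactivity): (3 × 1 + 2 × 2) / 5 = 7 / 5 = 1.4000 → 1.4.
extraneous load = total − intrinsic − germane
             = 7.3 − 1.4 − 2.9 = 3.0.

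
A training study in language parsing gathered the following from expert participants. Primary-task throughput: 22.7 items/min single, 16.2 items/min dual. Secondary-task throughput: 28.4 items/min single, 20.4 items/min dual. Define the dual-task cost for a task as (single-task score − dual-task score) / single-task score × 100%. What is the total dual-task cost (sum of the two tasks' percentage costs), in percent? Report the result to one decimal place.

56.8

Primary cost = (22.7 − 16.2) / 22.7 × 100% = 28.6344%.
Secondary cost = (28.4 − 20.4) / 28.4 × 100% = 28.1690%.
Total = 28.6344% + 28.1690% = 56.8034% ≈ 56.8%.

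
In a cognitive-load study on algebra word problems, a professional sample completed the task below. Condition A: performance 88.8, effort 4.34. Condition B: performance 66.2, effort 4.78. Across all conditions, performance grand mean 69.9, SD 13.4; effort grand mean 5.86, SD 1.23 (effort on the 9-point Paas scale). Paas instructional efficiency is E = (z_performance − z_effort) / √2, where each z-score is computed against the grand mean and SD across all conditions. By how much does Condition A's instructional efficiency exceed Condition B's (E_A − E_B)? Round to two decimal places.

Condition A: z_P = (88.8 − 69.9)/13.4 = 1.4104; z_E = (4.34 − 5.86)/1.23 = -1.2358; E_A = (1.4104 − (-1.2358))/√2 = 1.8711.
Condition B: z_P = (66.2 − 69.9)/13.4 = -0.2761; z_E = (4.78 − 5.86)/1.23 = -0.8780; E_B = (-0.2761 − (-0.8780))/√2 = 0.4256.
E_A − E_B = 1.8711 − 0.4256 = 1.4455 ≈ 1.45.

1.45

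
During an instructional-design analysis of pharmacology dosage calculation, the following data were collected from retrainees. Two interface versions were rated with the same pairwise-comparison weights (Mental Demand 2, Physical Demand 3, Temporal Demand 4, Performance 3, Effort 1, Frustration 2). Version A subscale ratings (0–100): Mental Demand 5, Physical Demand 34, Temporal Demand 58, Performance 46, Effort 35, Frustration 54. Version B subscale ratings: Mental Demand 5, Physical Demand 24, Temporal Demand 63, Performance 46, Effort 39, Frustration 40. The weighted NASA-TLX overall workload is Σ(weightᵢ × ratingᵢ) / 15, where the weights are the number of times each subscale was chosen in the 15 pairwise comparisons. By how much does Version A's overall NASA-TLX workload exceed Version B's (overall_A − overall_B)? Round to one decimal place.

Version A weighted sum = 2·5 + 3·34 + 4·58 + 3·46 + 1·35 + 2·54 = 10 + 102 + 232 + 138 + 35 + 108 = 625; overall_A = 625/15 = 41.6667.
Version B weighted sum = 2·5 + 3·24 + 4·63 + 3·46 + 1·39 + 2·40 = 10 + 72 + 252 + 138 + 39 + 80 = 591; overall_B = 591/15 = 39.4000.
Difference = 41.6667 − 39.4000 = 2.2667 ≈ 2.3.

2.3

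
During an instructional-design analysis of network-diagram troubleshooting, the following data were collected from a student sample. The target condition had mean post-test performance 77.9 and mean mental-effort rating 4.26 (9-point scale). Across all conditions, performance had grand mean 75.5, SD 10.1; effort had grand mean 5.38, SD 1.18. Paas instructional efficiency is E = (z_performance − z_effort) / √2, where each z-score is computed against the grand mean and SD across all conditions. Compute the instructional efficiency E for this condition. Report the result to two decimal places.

z_performance = (77.9 − 75.5) / 10.1 = 2.4000 / 10.1 = 0.2376.
z_effort = (4.26 − 5.38) / 1.18 = -1.1200 / 1.18 = -0.9492.
z_P − z_E = 0.2376 − (-0.9492) = 1.1868.
E = 1.1868 / √2 = 1.1868 / 1.41421 = 0.8392 ≈ 0.84.

0.84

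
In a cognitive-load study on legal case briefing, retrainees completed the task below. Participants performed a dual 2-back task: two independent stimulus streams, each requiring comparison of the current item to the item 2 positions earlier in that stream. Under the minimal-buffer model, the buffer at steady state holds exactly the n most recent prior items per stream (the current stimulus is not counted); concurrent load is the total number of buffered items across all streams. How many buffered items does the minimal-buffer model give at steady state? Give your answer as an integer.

Each stream's buffer holds its 2 most recent prior items.
Two independent streams: 2 × 2 = 4 buffered items at steady state.

4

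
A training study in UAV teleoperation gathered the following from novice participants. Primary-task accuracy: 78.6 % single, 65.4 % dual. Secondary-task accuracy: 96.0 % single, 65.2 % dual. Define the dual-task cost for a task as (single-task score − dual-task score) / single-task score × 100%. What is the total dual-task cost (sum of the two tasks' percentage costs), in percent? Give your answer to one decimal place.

Primary cost = (78.6 − 65.4) / 78.6 × 100% = 16.7939%.
Secondary cost = (96.0 − 65.2) / 96.0 × 100% = 32.0833%.
Total = 16.7939% + 32.0833% = 48.8772% ≈ 48.9%.

48.9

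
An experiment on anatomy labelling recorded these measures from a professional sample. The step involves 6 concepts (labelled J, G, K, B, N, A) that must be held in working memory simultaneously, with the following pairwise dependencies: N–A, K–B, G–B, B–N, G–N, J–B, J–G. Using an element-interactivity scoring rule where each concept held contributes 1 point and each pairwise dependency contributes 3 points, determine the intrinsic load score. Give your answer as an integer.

27

Count of concepts held simultaneously: 6.
Count of pairwise dependencies listed: 7.
Element contribution: 6 × 1 = 6.
Interaction contribution: 7 × 3 = 21.
Intrinsic load = 6 + 21 = 27.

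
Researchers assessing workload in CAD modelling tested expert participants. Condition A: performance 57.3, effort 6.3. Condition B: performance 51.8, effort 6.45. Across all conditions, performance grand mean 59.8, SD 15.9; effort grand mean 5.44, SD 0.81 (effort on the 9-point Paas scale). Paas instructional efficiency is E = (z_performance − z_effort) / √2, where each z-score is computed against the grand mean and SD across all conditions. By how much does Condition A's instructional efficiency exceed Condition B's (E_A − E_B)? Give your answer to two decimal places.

Condition A: z_P = (57.3 − 59.8)/15.9 = -0.1572; z_E = (6.3 − 5.44)/0.81 = 1.0617; E_A = (-0.1572 − 1.0617)/√2 = -0.8619.
Condition B: z_P = (51.8 − 59.8)/15.9 = -0.5031; z_E = (6.45 − 5.44)/0.81 = 1.2469; E_B = (-0.5031 − 1.2469)/√2 = -1.2374.
E_A − E_B = -0.8619 − (-1.2374) = 0.3755 ≈ 0.38.

0.38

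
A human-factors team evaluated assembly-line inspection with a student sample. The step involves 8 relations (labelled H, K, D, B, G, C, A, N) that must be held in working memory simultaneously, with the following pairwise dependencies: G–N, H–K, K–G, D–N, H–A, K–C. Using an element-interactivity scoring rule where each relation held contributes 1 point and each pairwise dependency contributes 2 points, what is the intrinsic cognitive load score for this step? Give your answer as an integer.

20

Count of relations held simultaneously: 8.
Count of pairwise dependencies listed: 6.
Element contribution: 8 × 1 = 8.
Interaction contribution: 6 × 2 = 12.
Intrinsic load = 8 + 12 = 20.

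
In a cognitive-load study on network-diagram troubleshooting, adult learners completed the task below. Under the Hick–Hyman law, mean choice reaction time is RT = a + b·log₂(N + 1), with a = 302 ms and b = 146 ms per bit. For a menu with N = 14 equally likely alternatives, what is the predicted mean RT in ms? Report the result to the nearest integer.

872

log₂(14 + 1) = log₂(15) = 3.9069.
RT = 302 + 146 × 3.9069 = 302 + 570.4074 = 872.4074 ms.
≈ 872 ms.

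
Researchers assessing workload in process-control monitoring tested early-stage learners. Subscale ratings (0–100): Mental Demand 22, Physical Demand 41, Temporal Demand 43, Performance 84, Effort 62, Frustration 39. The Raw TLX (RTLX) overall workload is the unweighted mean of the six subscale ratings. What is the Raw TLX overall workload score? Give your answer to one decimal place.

Sum of ratings = 22 + 41 + 43 + 84 + 62 + 39 = 291.
RTLX = 291 / 6 = 48.5000 ≈ 48.5.

48.5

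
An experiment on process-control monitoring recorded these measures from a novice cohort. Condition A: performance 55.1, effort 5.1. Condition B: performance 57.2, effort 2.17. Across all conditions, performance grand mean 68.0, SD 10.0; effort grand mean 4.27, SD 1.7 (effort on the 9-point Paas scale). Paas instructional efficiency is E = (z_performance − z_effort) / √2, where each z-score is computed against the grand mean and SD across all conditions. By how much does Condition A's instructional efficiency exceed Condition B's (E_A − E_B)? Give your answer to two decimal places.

-1.37

Condition A: z_P = (55.1 − 68.0)/10.0 = -1.2900; z_E = (5.1 − 4.27)/1.7 = 0.4882; E_A = (-1.2900 − 0.4882)/√2 = -1.2574.
Condition B: z_P = (57.2 − 68.0)/10.0 = -1.0800; z_E = (2.17 − 4.27)/1.7 = -1.2353; E_B = (-1.0800 − (-1.2353))/√2 = 0.1098.
E_A − E_B = -1.2574 − 0.1098 = -1.3672 ≈ -1.37.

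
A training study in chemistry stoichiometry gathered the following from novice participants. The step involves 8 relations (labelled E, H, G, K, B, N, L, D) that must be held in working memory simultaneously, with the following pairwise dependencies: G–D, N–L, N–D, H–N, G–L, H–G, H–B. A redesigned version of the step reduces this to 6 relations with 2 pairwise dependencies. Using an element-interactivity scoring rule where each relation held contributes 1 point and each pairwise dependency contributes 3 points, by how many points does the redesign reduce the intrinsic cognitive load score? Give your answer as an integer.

Original: 8 × 1 + 7 × 3 = 8 + 21 = 29.
Redesigned: 6 × 1 + 2 × 3 = 6 + 6 = 12.
Reduction = 29 − 12 = 17.

17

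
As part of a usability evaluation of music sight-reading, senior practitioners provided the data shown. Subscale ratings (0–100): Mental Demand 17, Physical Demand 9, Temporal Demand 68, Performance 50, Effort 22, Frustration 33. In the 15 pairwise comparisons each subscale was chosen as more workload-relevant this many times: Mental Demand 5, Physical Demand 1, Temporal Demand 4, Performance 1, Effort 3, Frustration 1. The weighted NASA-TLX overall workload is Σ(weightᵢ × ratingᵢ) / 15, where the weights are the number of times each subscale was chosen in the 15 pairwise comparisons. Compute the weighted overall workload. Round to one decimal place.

The tallies are the weights (they sum to 15).
Weighted sum = 5·17 + 1·9 + 4·68 + 1·50 + 3·22 + 1·33
            = 85 + 9 + 272 + 50 + 66 + 33 = 515.
Overall workload = 515 / 15 = 34.3333 ≈ 34.3.

34.3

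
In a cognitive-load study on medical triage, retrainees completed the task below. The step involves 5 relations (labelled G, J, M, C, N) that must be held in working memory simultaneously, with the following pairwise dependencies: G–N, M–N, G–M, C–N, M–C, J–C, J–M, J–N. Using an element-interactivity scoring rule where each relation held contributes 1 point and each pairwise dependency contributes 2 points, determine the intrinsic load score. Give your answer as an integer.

21

Count of relations held simultaneously: 5.
Count of pairwise dependencies listed: 8.
Element contribution: 5 × 1 = 5.
Interaction contribution: 8 × 2 = 16.
Intrinsic load = 5 + 16 = 21.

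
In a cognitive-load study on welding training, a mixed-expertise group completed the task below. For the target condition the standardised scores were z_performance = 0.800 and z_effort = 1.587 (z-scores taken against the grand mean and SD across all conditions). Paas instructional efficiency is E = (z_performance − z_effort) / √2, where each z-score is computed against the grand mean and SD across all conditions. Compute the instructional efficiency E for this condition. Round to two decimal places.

-0.56

z_P − z_E = 0.800 − 1.587 = -0.7870.
E = -0.7870 / √2 = -0.7870 / 1.41421 = -0.5565 ≈ -0.56.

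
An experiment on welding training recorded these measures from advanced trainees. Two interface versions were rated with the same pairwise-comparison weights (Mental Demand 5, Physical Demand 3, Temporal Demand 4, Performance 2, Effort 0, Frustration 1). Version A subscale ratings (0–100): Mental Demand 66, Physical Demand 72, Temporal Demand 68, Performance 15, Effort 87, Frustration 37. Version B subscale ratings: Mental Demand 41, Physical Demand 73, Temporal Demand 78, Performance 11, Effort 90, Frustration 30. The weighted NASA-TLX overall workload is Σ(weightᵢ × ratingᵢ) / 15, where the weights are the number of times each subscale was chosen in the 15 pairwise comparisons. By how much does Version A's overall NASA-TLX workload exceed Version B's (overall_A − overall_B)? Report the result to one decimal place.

6.5

Version A weighted sum = 5·66 + 3·72 + 4·68 + 2·15 + 0·87 + 1·37 = 330 + 216 + 272 + 30 + 0 + 37 = 885; overall_A = 885/15 = 59.0000.
Version B weighted sum = 5·41 + 3·73 + 4·78 + 2·11 + 0·90 + 1·30 = 205 + 219 + 312 + 22 + 0 + 30 = 788; overall_B = 788/15 = 52.5333.
Difference = 59.0000 − 52.5333 = 6.4667 ≈ 6.5.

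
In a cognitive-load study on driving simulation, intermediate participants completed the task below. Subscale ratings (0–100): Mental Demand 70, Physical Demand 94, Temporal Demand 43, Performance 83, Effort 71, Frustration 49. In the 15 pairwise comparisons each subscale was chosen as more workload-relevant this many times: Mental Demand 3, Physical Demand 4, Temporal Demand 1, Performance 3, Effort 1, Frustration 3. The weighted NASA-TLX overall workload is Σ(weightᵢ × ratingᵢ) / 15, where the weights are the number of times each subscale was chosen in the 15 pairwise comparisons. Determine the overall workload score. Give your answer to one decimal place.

73.1

The tallies are the weights (they sum to 15).
Weighted sum = 3·70 + 4·94 + 1·43 + 3·83 + 1·71 + 3·49
            = 210 + 376 + 43 + 249 + 71 + 147 = 1096.
Overall workload = 1096 / 15 = 73.0667 ≈ 73.1.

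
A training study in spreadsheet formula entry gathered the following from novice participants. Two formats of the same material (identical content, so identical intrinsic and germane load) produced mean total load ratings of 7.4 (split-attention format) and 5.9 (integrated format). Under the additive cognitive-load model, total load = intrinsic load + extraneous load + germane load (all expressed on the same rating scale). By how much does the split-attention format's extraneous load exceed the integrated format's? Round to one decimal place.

1.5

Intrinsic and germane load are equal across formats, so the difference in total load equals the difference in extraneous load.
Extraneous-load difference = 7.4 − 5.9 = 1.5.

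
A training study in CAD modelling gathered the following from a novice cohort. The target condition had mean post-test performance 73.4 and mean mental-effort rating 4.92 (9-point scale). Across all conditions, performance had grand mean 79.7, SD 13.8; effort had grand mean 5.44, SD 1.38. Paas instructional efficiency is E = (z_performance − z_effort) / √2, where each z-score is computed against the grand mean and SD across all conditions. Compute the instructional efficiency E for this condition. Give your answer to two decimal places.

-0.06

z_performance = (73.4 − 79.7) / 13.8 = -6.3000 / 13.8 = -0.4565.
z_effort = (4.92 − 5.44) / 1.38 = -0.5200 / 1.38 = -0.3768.
z_P − z_E = -0.4565 − (-0.3768) = -0.0797.
E = -0.0797 / √2 = -0.0797 / 1.41421 = -0.0564 ≈ -0.06.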